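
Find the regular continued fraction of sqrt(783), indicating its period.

[27; (1, 54)]

Write x_i = (sqrt(783) + m_i)/d_i with (m_0, d_0) = (0, 1). a_0 = floor(sqrt(783)) = 27, since 27^2 = 729 <= 783 < 784 = 28^2.
Iterate m_{i+1} = d_i*a_i - m_i, d_{i+1} = (783 - m_{i+1}^2)/d_i, a_{i+1} = floor((a_0 + m_{i+1})/d_{i+1}):
  m_1 = 1*27 - 0 = 27, d_1 = (783 - 27^2)/1 = 54/1 = 54, a_1 = floor((27 + 27)/54) = 1.
  m_2 = 54*1 - 27 = 27, d_2 = (783 - 27^2)/54 = 54/54 = 1, a_2 = floor((27 + 27)/1) = 54.
  m_3 = 1*54 - 27 = 27, d_3 = (783 - 27^2)/1 = 54/1 = 54: (m_3, d_3) = (m_1, d_1) = (27, 54), so from here the quotients repeat a_1, a_2; the period length is 2.
Hence the expansion of sqrt(783) is a_0 = 27 followed by the repeating block 1, 54 (period 2).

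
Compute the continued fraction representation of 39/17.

Run the Euclidean algorithm on 39 and 17; the successive quotients are the partial quotients a_0, a_1, ... (each step inverts the fractional part left over by the previous one):
  39 = 2*17 + 5, so a_0 = 2.
  17 = 3*5 + 2, so a_1 = 3.
  5 = 2*2 + 1, so a_2 = 2.
  2 = 2*1 + 0, so a_3 = 2.
The remainder reaches 0 after 4 divisions, so the expansion has 4 partial quotients, read off in order.

[2; 3, 2, 2]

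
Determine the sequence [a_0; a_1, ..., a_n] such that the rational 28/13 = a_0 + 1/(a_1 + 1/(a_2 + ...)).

Run the Euclidean algorithm on 28 and 13; the successive quotients are the partial quotients a_0, a_1, ... (each step inverts the fractional part left over by the previous one):
  28 = 2*13 + 2, so a_0 = 2.
  13 = 6*2 + 1, so a_1 = 6.
  2 = 2*1 + 0, so a_2 = 2.
The remainder reaches 0 after 3 divisions, so the expansion has 3 partial quotients, read off in order.

[2; 6, 2]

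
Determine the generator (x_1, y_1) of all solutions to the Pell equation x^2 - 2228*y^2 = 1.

First expand sqrt(2228) as a continued fraction. With x_i = (sqrt(2228) + m_i)/d_i and (m_0, d_0) = (0, 1): a_0 = floor(sqrt(2228)) = 47, since 47^2 = 2209 <= 2228 < 2304 = 48^2.
Iterate m_{i+1} = d_i*a_i - m_i, d_{i+1} = (2228 - m_{i+1}^2)/d_i, a_{i+1} = floor((a_0 + m_{i+1})/d_{i+1}):
  m_1 = 1*47 - 0 = 47, d_1 = (2228 - 47^2)/1 = 19/1 = 19, a_1 = floor((47 + 47)/19) = 4.
  m_2 = 19*4 - 47 = 29, d_2 = (2228 - 29^2)/19 = 1387/19 = 73, a_2 = floor((47 + 29)/73) = 1.
  m_3 = 73*1 - 29 = 44, d_3 = (2228 - 44^2)/73 = 292/73 = 4, a_3 = floor((47 + 44)/4) = 22.
  m_4 = 4*22 - 44 = 44, d_4 = (2228 - 44^2)/4 = 292/4 = 73, a_4 = floor((47 + 44)/73) = 1.
  m_5 = 73*1 - 44 = 29, d_5 = (2228 - 29^2)/73 = 1387/73 = 19, a_5 = floor((47 + 29)/19) = 4.
  m_6 = 19*4 - 29 = 47, d_6 = (2228 - 47^2)/19 = 19/19 = 1, a_6 = floor((47 + 47)/1) = 94.
  m_7 = 1*94 - 47 = 47, d_7 = (2228 - 47^2)/1 = 19/1 = 19: (m_7, d_7) = (m_1, d_1) = (47, 19), so from here the quotients repeat a_1, ..., a_6; the period length is 6.
So sqrt(2228) = [47; (4, 1, 22, 1, 4, 94)] with period length k = 6.
k is even, so the fundamental solution of x^2 - 2228y^2 = 1 is (p_{k-1}, q_{k-1}) = (p_5, q_5); compute convergents through index 5.
Convergents (p_i = a_i*p_{i-1} + p_{i-2}, q_i = a_i*q_{i-1} + q_{i-2} with p_{-2}=0, p_{-1}=1, q_{-2}=1, q_{-1}=0):
  i=0: a_0=47, p_0 = 47*1 + 0 = 47, q_0 = 47*0 + 1 = 1.
  i=1: a_1=4, p_1 = 4*47 + 1 = 189, q_1 = 4*1 + 0 = 4.
  i=2: a_2=1, p_2 = 1*189 + 47 = 236, q_2 = 1*4 + 1 = 5.
  i=3: a_3=22, p_3 = 22*236 + 189 = 5381, q_3 = 22*5 + 4 = 114.
  i=4: a_4=1, p_4 = 1*5381 + 236 = 5617, q_4 = 1*114 + 5 = 119.
  i=5: a_5=4, p_5 = 4*5617 + 5381 = 27849, q_5 = 4*119 + 114 = 590.
Check: 27849^2 - 2228*590^2 = 775566801 - 775566800 = 1, so (x, y) = (27849, 590) solves the equation, and by the theorem it is the least positive solution.

(x, y) = (27849, 590)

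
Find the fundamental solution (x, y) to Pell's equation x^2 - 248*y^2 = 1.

(x, y) = (63, 4)

First expand sqrt(248) as a continued fraction. With x_i = (sqrt(248) + m_i)/d_i and (m_0, d_0) = (0, 1): a_0 = floor(sqrt(248)) = 15, since 15^2 = 225 <= 248 < 256 = 16^2.
Iterate m_{i+1} = d_i*a_i - m_i, d_{i+1} = (248 - m_{i+1}^2)/d_i, a_{i+1} = floor((a_0 + m_{i+1})/d_{i+1}):
  m_1 = 1*15 - 0 = 15, d_1 = (248 - 15^2)/1 = 23/1 = 23, a_1 = floor((15 + 15)/23) = 1.
  m_2 = 23*1 - 15 = 8, d_2 = (248 - 8^2)/23 = 184/23 = 8, a_2 = floor((15 + 8)/8) = 2.
  m_3 = 8*2 - 8 = 8, d_3 = (248 - 8^2)/8 = 184/8 = 23, a_3 = floor((15 + 8)/23) = 1.
  m_4 = 23*1 - 8 = 15, d_4 = (248 - 15^2)/23 = 23/23 = 1, a_4 = floor((15 + 15)/1) = 30.
  m_5 = 1*30 - 15 = 15, d_5 = (248 - 15^2)/1 = 23/1 = 23: (m_5, d_5) = (m_1, d_1) = (15, 23), so from here the quotients repeat a_1, ..., a_4; the period length is 4.
So sqrt(248) = [15; (1, 2, 1, 30)] with period length k = 4.
k is even, so the fundamental solution of x^2 - 248y^2 = 1 is (p_{k-1}, q_{k-1}) = (p_3, q_3); compute convergents through index 3.
Convergents (p_i = a_i*p_{i-1} + p_{i-2}, q_i = a_i*q_{i-1} + q_{i-2} with p_{-2}=0, p_{-1}=1, q_{-2}=1, q_{-1}=0):
  i=0: a_0=15, p_0 = 15*1 + 0 = 15, q_0 = 15*0 + 1 = 1.
  i=1: a_1=1, p_1 = 1*15 + 1 = 16, q_1 = 1*1 + 0 = 1.
  i=2: a_2=2, p_2 = 2*16 + 15 = 47, q_2 = 2*1 + 1 = 3.
  i=3: a_3=1, p_3 = 1*47 + 16 = 63, q_3 = 1*3 + 1 = 4.
Check: 63^2 - 248*4^2 = 3969 - 3968 = 1, so (x, y) = (63, 4) solves the equation, and by the theorem it is the least positive solution.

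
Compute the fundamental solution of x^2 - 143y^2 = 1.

(x, y) = (12, 1)

First expand sqrt(143) as a continued fraction. With x_i = (sqrt(143) + m_i)/d_i and (m_0, d_0) = (0, 1): a_0 = floor(sqrt(143)) = 11, since 11^2 = 121 <= 143 < 144 = 12^2.
Iterate m_{i+1} = d_i*a_i - m_i, d_{i+1} = (143 - m_{i+1}^2)/d_i, a_{i+1} = floor((a_0 + m_{i+1})/d_{i+1}):
  m_1 = 1*11 - 0 = 11, d_1 = (143 - 11^2)/1 = 22/1 = 22, a_1 = floor((11 + 11)/22) = 1.
  m_2 = 22*1 - 11 = 11, d_2 = (143 - 11^2)/22 = 22/22 = 1, a_2 = floor((11 + 11)/1) = 22.
  m_3 = 1*22 - 11 = 11, d_3 = (143 - 11^2)/1 = 22/1 = 22: (m_3, d_3) = (m_1, d_1) = (11, 22), so from here the quotients repeat a_1, a_2; the period length is 2.
So sqrt(143) = [11; (1, 22)] with period length k = 2.
k is even, so the fundamental solution of x^2 - 143y^2 = 1 is (p_{k-1}, q_{k-1}) = (p_1, q_1); compute convergents through index 1.
Convergents (p_i = a_i*p_{i-1} + p_{i-2}, q_i = a_i*q_{i-1} + q_{i-2} with p_{-2}=0, p_{-1}=1, q_{-2}=1, q_{-1}=0):
  i=0: a_0=11, p_0 = 11*1 + 0 = 11, q_0 = 11*0 + 1 = 1.
  i=1: a_1=1, p_1 = 1*11 + 1 = 12, q_1 = 1*1 + 0 = 1.
Check: 12^2 - 143*1^2 = 144 - 143 = 1, so (x, y) = (12, 1) solves the equation, and by the theorem it is the least positive solution.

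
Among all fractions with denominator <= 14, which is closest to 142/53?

Expand x = 142/53 as a continued fraction with the Euclidean algorithm:
  142 = 2*53 + 36, so a_0 = 2.
  53 = 1*36 + 17, so a_1 = 1.
  36 = 2*17 + 2, so a_2 = 2.
  17 = 8*2 + 1, so a_3 = 8.
  2 = 2*1 + 0, so a_4 = 2.
so x = [2; 1, 2, 8, 2].
Convergents (p_i = a_i*p_{i-1} + p_{i-2}, q_i = a_i*q_{i-1} + q_{i-2} with p_{-2}=0, p_{-1}=1, q_{-2}=1, q_{-1}=0), until the denominator exceeds 14:
  i=0: a_0=2, p_0 = 2*1 + 0 = 2, q_0 = 2*0 + 1 = 1.
  i=1: a_1=1, p_1 = 1*2 + 1 = 3, q_1 = 1*1 + 0 = 1.
  i=2: a_2=2, p_2 = 2*3 + 2 = 8, q_2 = 2*1 + 1 = 3.
  i=3: a_3=8, p_3 = 8*8 + 3 = 67, q_3 = 8*3 + 1 = 25.
q_3 = 25 > 14, so the last convergent with denominator <= 14 is p_2/q_2 = 8/3.
The closest fraction with denominator <= 14 is either p_2/q_2 or the intermediate fraction (k*p_2 + p_1)/(k*q_2 + q_1) with the largest k >= 1 whose denominator stays <= 14; these approach x as k grows, and every other convergent or intermediate fraction in range is farther away.
Largest k: floor((14 - q_1)/q_2) = floor((14 - 1)/3) = 4.
That gives (4*8 + 3)/(4*3 + 1) = 35/13.
Compare the errors: |x - 8/3| = |142*3 - 8*53|/(53*3) = 2/159, and |x - 35/13| = |142*13 - 35*53|/(53*13) = 9/689.
Cross-multiplying, 2*689 = 1378 < 1431 = 9*159, so 2/159 is smaller: the convergent 8/3 is closer to x than 35/13.

8/3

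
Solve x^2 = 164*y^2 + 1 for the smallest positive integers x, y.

First expand sqrt(164) as a continued fraction. With x_i = (sqrt(164) + m_i)/d_i and (m_0, d_0) = (0, 1): a_0 = floor(sqrt(164)) = 12, since 12^2 = 144 <= 164 < 169 = 13^2.
Iterate m_{i+1} = d_i*a_i - m_i, d_{i+1} = (164 - m_{i+1}^2)/d_i, a_{i+1} = floor((a_0 + m_{i+1})/d_{i+1}):
  m_1 = 1*12 - 0 = 12, d_1 = (164 - 12^2)/1 = 20/1 = 20, a_1 = floor((12 + 12)/20) = 1.
  m_2 = 20*1 - 12 = 8, d_2 = (164 - 8^2)/20 = 100/20 = 5, a_2 = floor((12 + 8)/5) = 4.
  m_3 = 5*4 - 8 = 12, d_3 = (164 - 12^2)/5 = 20/5 = 4, a_3 = floor((12 + 12)/4) = 6.
  m_4 = 4*6 - 12 = 12, d_4 = (164 - 12^2)/4 = 20/4 = 5, a_4 = floor((12 + 12)/5) = 4.
  m_5 = 5*4 - 12 = 8, d_5 = (164 - 8^2)/5 = 100/5 = 20, a_5 = floor((12 + 8)/20) = 1.
  m_6 = 20*1 - 8 = 12, d_6 = (164 - 12^2)/20 = 20/20 = 1, a_6 = floor((12 + 12)/1) = 24.
  m_7 = 1*24 - 12 = 12, d_7 = (164 - 12^2)/1 = 20/1 = 20: (m_7, d_7) = (m_1, d_1) = (12, 20), so from here the quotients repeat a_1, ..., a_6; the period length is 6.
So sqrt(164) = [12; (1, 4, 6, 4, 1, 24)] with period length k = 6.
k is even, so the fundamental solution of x^2 - 164y^2 = 1 is (p_{k-1}, q_{k-1}) = (p_5, q_5); compute convergents through index 5.
Convergents (p_i = a_i*p_{i-1} + p_{i-2}, q_i = a_i*q_{i-1} + q_{i-2} with p_{-2}=0, p_{-1}=1, q_{-2}=1, q_{-1}=0):
  i=0: a_0=12, p_0 = 12*1 + 0 = 12, q_0 = 12*0 + 1 = 1.
  i=1: a_1=1, p_1 = 1*12 + 1 = 13, q_1 = 1*1 + 0 = 1.
  i=2: a_2=4, p_2 = 4*13 + 12 = 64, q_2 = 4*1 + 1 = 5.
  i=3: a_3=6, p_3 = 6*64 + 13 = 397, q_3 = 6*5 + 1 = 31.
  i=4: a_4=4, p_4 = 4*397 + 64 = 1652, q_4 = 4*31 + 5 = 129.
  i=5: a_5=1, p_5 = 1*1652 + 397 = 2049, q_5 = 1*129 + 31 = 160.
Check: 2049^2 - 164*160^2 = 4198401 - 4198400 = 1, so (x, y) = (2049, 160) solves the equation, and by the theorem it is the least positive solution.

(x, y) = (2049, 160)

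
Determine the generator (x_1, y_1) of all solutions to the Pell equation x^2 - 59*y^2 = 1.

(x, y) = (530, 69)

First expand sqrt(59) as a continued fraction. With x_i = (sqrt(59) + m_i)/d_i and (m_0, d_0) = (0, 1): a_0 = floor(sqrt(59)) = 7, since 7^2 = 49 <= 59 < 64 = 8^2.
Iterate m_{i+1} = d_i*a_i - m_i, d_{i+1} = (59 - m_{i+1}^2)/d_i, a_{i+1} = floor((a_0 + m_{i+1})/d_{i+1}):
  m_1 = 1*7 - 0 = 7, d_1 = (59 - 7^2)/1 = 10/1 = 10, a_1 = floor((7 + 7)/10) = 1.
  m_2 = 10*1 - 7 = 3, d_2 = (59 - 3^2)/10 = 50/10 = 5, a_2 = floor((7 + 3)/5) = 2.
  m_3 = 5*2 - 3 = 7, d_3 = (59 - 7^2)/5 = 10/5 = 2, a_3 = floor((7 + 7)/2) = 7.
  m_4 = 2*7 - 7 = 7, d_4 = (59 - 7^2)/2 = 10/2 = 5, a_4 = floor((7 + 7)/5) = 2.
  m_5 = 5*2 - 7 = 3, d_5 = (59 - 3^2)/5 = 50/5 = 10, a_5 = floor((7 + 3)/10) = 1.
  m_6 = 10*1 - 3 = 7, d_6 = (59 - 7^2)/10 = 10/10 = 1, a_6 = floor((7 + 7)/1) = 14.
  m_7 = 1*14 - 7 = 7, d_7 = (59 - 7^2)/1 = 10/1 = 10: (m_7, d_7) = (m_1, d_1) = (7, 10), so from here the quotients repeat a_1, ..., a_6; the period length is 6.
So sqrt(59) = [7; (1, 2, 7, 2, 1, 14)] with period length k = 6.
k is even, so the fundamental solution of x^2 - 59y^2 = 1 is (p_{k-1}, q_{k-1}) = (p_5, q_5); compute convergents through index 5.
Convergents (p_i = a_i*p_{i-1} + p_{i-2}, q_i = a_i*q_{i-1} + q_{i-2} with p_{-2}=0, p_{-1}=1, q_{-2}=1, q_{-1}=0):
  i=0: a_0=7, p_0 = 7*1 + 0 = 7, q_0 = 7*0 + 1 = 1.
  i=1: a_1=1, p_1 = 1*7 + 1 = 8, q_1 = 1*1 + 0 = 1.
  i=2: a_2=2, p_2 = 2*8 + 7 = 23, q_2 = 2*1 + 1 = 3.
  i=3: a_3=7, p_3 = 7*23 + 8 = 169, q_3 = 7*3 + 1 = 22.
  i=4: a_4=2, p_4 = 2*169 + 23 = 361, q_4 = 2*22 + 3 = 47.
  i=5: a_5=1, p_5 = 1*361 + 169 = 530, q_5 = 1*47 + 22 = 69.
Check: 530^2 - 59*69^2 = 280900 - 280899 = 1, so (x, y) = (530, 69) solves the equation, and by the theorem it is the least positive solution.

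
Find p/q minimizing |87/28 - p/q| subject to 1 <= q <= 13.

Expand x = 87/28 as a continued fraction with the Euclidean algorithm:
  87 = 3*28 + 3, so a_0 = 3.
  28 = 9*3 + 1, so a_1 = 9.
  3 = 3*1 + 0, so a_2 = 3.
so x = [3; 9, 3].
Convergents (p_i = a_i*p_{i-1} + p_{i-2}, q_i = a_i*q_{i-1} + q_{i-2} with p_{-2}=0, p_{-1}=1, q_{-2}=1, q_{-1}=0), until the denominator exceeds 13:
  i=0: a_0=3, p_0 = 3*1 + 0 = 3, q_0 = 3*0 + 1 = 1.
  i=1: a_1=9, p_1 = 9*3 + 1 = 28, q_1 = 9*1 + 0 = 9.
  i=2: a_2=3, p_2 = 3*28 + 3 = 87, q_2 = 3*9 + 1 = 28.
q_2 = 28 > 13, so the last convergent with denominator <= 13 is p_1/q_1 = 28/9.
The closest fraction with denominator <= 13 is either p_1/q_1 or the intermediate fraction (k*p_1 + p_0)/(k*q_1 + q_0) with the largest k >= 1 whose denominator stays <= 13; these approach x as k grows, and every other convergent or intermediate fraction in range is farther away.
Largest k: floor((13 - q_0)/q_1) = floor((13 - 1)/9) = 1.
That gives (1*28 + 3)/(1*9 + 1) = 31/10.
Compare the errors: |x - 28/9| = |87*9 - 28*28|/(28*9) = 1/252, and |x - 31/10| = |87*10 - 31*28|/(28*10) = 2/280.
Cross-multiplying, 1*280 = 280 < 504 = 2*252, so 1/252 is smaller: the convergent 28/9 is closer to x than 31/10.

28/9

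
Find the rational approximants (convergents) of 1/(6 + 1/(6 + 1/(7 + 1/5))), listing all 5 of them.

Using the convergent recurrence p_i = a_i*p_{i-1} + p_{i-2}, q_i = a_i*q_{i-1} + q_{i-2} with p_{-2}=0, p_{-1}=1, q_{-2}=1, q_{-1}=0:
  i=0: a_0=0, p_0 = 0*1 + 0 = 0, q_0 = 0*0 + 1 = 1.
  i=1: a_1=6, p_1 = 6*0 + 1 = 1, q_1 = 6*1 + 0 = 6.
  i=2: a_2=6, p_2 = 6*1 + 0 = 6, q_2 = 6*6 + 1 = 37.
  i=3: a_3=7, p_3 = 7*6 + 1 = 43, q_3 = 7*37 + 6 = 265.
  i=4: a_4=5, p_4 = 5*43 + 6 = 221, q_4 = 5*265 + 37 = 1362.

0/1, 1/6, 6/37, 43/265, 221/1362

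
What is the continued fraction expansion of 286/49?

Run the Euclidean algorithm on 286 and 49; the successive quotients are the partial quotients a_0, a_1, ... (each step inverts the fractional part left over by the previous one):
  286 = 5*49 + 41, so a_0 = 5.
  49 = 1*41 + 8, so a_1 = 1.
  41 = 5*8 + 1, so a_2 = 5.
  8 = 8*1 + 0, so a_3 = 8.
The remainder reaches 0 after 4 divisions, so the expansion has 4 partial quotients, read off in order.

[5; 1, 5, 8]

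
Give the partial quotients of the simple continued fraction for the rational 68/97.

Run the Euclidean algorithm on 68 and 97; the successive quotients are the partial quotients a_0, a_1, ... (each step inverts the fractional part left over by the previous one):
  68 = 0*97 + 68, so a_0 = 0.
  97 = 1*68 + 29, so a_1 = 1.
  68 = 2*29 + 10, so a_2 = 2.
  29 = 2*10 + 9, so a_3 = 2.
  10 = 1*9 + 1, so a_4 = 1.
  9 = 9*1 + 0, so a_5 = 9.
The remainder reaches 0 after 6 divisions, so the expansion has 6 partial quotients, read off in order.

[0; 1, 2, 2, 1, 9]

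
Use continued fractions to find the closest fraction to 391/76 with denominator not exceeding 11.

36/7

Expand x = 391/76 as a continued fraction with the Euclidean algorithm:
  391 = 5*76 + 11, so a_0 = 5.
  76 = 6*11 + 10, so a_1 = 6.
  11 = 1*10 + 1, so a_2 = 1.
  10 = 10*1 + 0, so a_3 = 10.
so x = [5; 6, 1, 10].
Convergents (p_i = a_i*p_{i-1} + p_{i-2}, q_i = a_i*q_{i-1} + q_{i-2} with p_{-2}=0, p_{-1}=1, q_{-2}=1, q_{-1}=0), until the denominator exceeds 11:
  i=0: a_0=5, p_0 = 5*1 + 0 = 5, q_0 = 5*0 + 1 = 1.
  i=1: a_1=6, p_1 = 6*5 + 1 = 31, q_1 = 6*1 + 0 = 6.
  i=2: a_2=1, p_2 = 1*31 + 5 = 36, q_2 = 1*6 + 1 = 7.
  i=3: a_3=10, p_3 = 10*36 + 31 = 391, q_3 = 10*7 + 6 = 76.
q_3 = 76 > 11, so the last convergent with denominator <= 11 is p_2/q_2 = 36/7.
The closest fraction with denominator <= 11 is either p_2/q_2 or the intermediate fraction (k*p_2 + p_1)/(k*q_2 + q_1) with the largest k >= 1 whose denominator stays <= 11; these approach x as k grows, and every other convergent or intermediate fraction in range is farther away.
Largest k: floor((11 - q_1)/q_2) = floor((11 - 6)/7) = 0.
Since k = 0, no intermediate fraction beyond p_2/q_2 has denominator <= 11, so the convergent 36/7 is the closest (its error is |391*7 - 36*76|/(76*7) = 1/532).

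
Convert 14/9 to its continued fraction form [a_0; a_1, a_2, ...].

Run the Euclidean algorithm on 14 and 9; the successive quotients are the partial quotients a_0, a_1, ... (each step inverts the fractional part left over by the previous one):
  14 = 1*9 + 5, so a_0 = 1.
  9 = 1*5 + 4, so a_1 = 1.
  5 = 1*4 + 1, so a_2 = 1.
  4 = 4*1 + 0, so a_3 = 4.
The remainder reaches 0 after 4 divisions, so the expansion has 4 partial quotients, read off in order.

[1; 1, 1, 4]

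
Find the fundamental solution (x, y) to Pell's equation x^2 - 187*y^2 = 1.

(x, y) = (1682, 123)

First expand sqrt(187) as a continued fraction. With x_i = (sqrt(187) + m_i)/d_i and (m_0, d_0) = (0, 1): a_0 = floor(sqrt(187)) = 13, since 13^2 = 169 <= 187 < 196 = 14^2.
Iterate m_{i+1} = d_i*a_i - m_i, d_{i+1} = (187 - m_{i+1}^2)/d_i, a_{i+1} = floor((a_0 + m_{i+1})/d_{i+1}):
  m_1 = 1*13 - 0 = 13, d_1 = (187 - 13^2)/1 = 18/1 = 18, a_1 = floor((13 + 13)/18) = 1.
  m_2 = 18*1 - 13 = 5, d_2 = (187 - 5^2)/18 = 162/18 = 9, a_2 = floor((13 + 5)/9) = 2.
  m_3 = 9*2 - 5 = 13, d_3 = (187 - 13^2)/9 = 18/9 = 2, a_3 = floor((13 + 13)/2) = 13.
  m_4 = 2*13 - 13 = 13, d_4 = (187 - 13^2)/2 = 18/2 = 9, a_4 = floor((13 + 13)/9) = 2.
  m_5 = 9*2 - 13 = 5, d_5 = (187 - 5^2)/9 = 162/9 = 18, a_5 = floor((13 + 5)/18) = 1.
  m_6 = 18*1 - 5 = 13, d_6 = (187 - 13^2)/18 = 18/18 = 1, a_6 = floor((13 + 13)/1) = 26.
  m_7 = 1*26 - 13 = 13, d_7 = (187 - 13^2)/1 = 18/1 = 18: (m_7, d_7) = (m_1, d_1) = (13, 18), so from here the quotients repeat a_1, ..., a_6; the period length is 6.
So sqrt(187) = [13; (1, 2, 13, 2, 1, 26)] with period length k = 6.
k is even, so the fundamental solution of x^2 - 187y^2 = 1 is (p_{k-1}, q_{k-1}) = (p_5, q_5); compute convergents through index 5.
Convergents (p_i = a_i*p_{i-1} + p_{i-2}, q_i = a_i*q_{i-1} + q_{i-2} with p_{-2}=0, p_{-1}=1, q_{-2}=1, q_{-1}=0):
  i=0: a_0=13, p_0 = 13*1 + 0 = 13, q_0 = 13*0 + 1 = 1.
  i=1: a_1=1, p_1 = 1*13 + 1 = 14, q_1 = 1*1 + 0 = 1.
  i=2: a_2=2, p_2 = 2*14 + 13 = 41, q_2 = 2*1 + 1 = 3.
  i=3: a_3=13, p_3 = 13*41 + 14 = 547, q_3 = 13*3 + 1 = 40.
  i=4: a_4=2, p_4 = 2*547 + 41 = 1135, q_4 = 2*40 + 3 = 83.
  i=5: a_5=1, p_5 = 1*1135 + 547 = 1682, q_5 = 1*83 + 40 = 123.
Check: 1682^2 - 187*123^2 = 2829124 - 2829123 = 1, so (x, y) = (1682, 123) solves the equation, and by the theorem it is the least positive solution.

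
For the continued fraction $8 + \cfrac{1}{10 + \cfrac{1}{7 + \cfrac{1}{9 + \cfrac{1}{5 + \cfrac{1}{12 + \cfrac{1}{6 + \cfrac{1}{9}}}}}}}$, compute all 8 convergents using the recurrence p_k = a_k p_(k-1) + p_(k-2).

Using the convergent recurrence p_i = a_i*p_{i-1} + p_{i-2}, q_i = a_i*q_{i-1} + q_{i-2} with p_{-2}=0, p_{-1}=1, q_{-2}=1, q_{-1}=0:
  i=0: a_0=8, p_0 = 8*1 + 0 = 8, q_0 = 8*0 + 1 = 1.
  i=1: a_1=10, p_1 = 10*8 + 1 = 81, q_1 = 10*1 + 0 = 10.
  i=2: a_2=7, p_2 = 7*81 + 8 = 575, q_2 = 7*10 + 1 = 71.
  i=3: a_3=9, p_3 = 9*575 + 81 = 5256, q_3 = 9*71 + 10 = 649.
  i=4: a_4=5, p_4 = 5*5256 + 575 = 26855, q_4 = 5*649 + 71 = 3316.
  i=5: a_5=12, p_5 = 12*26855 + 5256 = 327516, q_5 = 12*3316 + 649 = 40441.
  i=6: a_6=6, p_6 = 6*327516 + 26855 = 1991951, q_6 = 6*40441 + 3316 = 245962.
  i=7: a_7=9, p_7 = 9*1991951 + 327516 = 18255075, q_7 = 9*245962 + 40441 = 2254099.

8/1, 81/10, 575/71, 5256/649, 26855/3316, 327516/40441, 1991951/245962, 18255075/2254099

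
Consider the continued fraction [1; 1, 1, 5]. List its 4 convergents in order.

Using the convergent recurrence p_i = a_i*p_{i-1} + p_{i-2}, q_i = a_i*q_{i-1} + q_{i-2} with p_{-2}=0, p_{-1}=1, q_{-2}=1, q_{-1}=0:
  i=0: a_0=1, p_0 = 1*1 + 0 = 1, q_0 = 1*0 + 1 = 1.
  i=1: a_1=1, p_1 = 1*1 + 1 = 2, q_1 = 1*1 + 0 = 1.
  i=2: a_2=1, p_2 = 1*2 + 1 = 3, q_2 = 1*1 + 1 = 2.
  i=3: a_3=5, p_3 = 5*3 + 2 = 17, q_3 = 5*2 + 1 = 11.

1/1, 2/1, 3/2, 17/11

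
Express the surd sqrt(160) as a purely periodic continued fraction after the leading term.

Write x_i = (sqrt(160) + m_i)/d_i with (m_0, d_0) = (0, 1). a_0 = floor(sqrt(160)) = 12, since 12^2 = 144 <= 160 < 169 = 13^2.
Iterate m_{i+1} = d_i*a_i - m_i, d_{i+1} = (160 - m_{i+1}^2)/d_i, a_{i+1} = floor((a_0 + m_{i+1})/d_{i+1}):
  m_1 = 1*12 - 0 = 12, d_1 = (160 - 12^2)/1 = 16/1 = 16, a_1 = floor((12 + 12)/16) = 1.
  m_2 = 16*1 - 12 = 4, d_2 = (160 - 4^2)/16 = 144/16 = 9, a_2 = floor((12 + 4)/9) = 1.
  m_3 = 9*1 - 4 = 5, d_3 = (160 - 5^2)/9 = 135/9 = 15, a_3 = floor((12 + 5)/15) = 1.
  m_4 = 15*1 - 5 = 10, d_4 = (160 - 10^2)/15 = 60/15 = 4, a_4 = floor((12 + 10)/4) = 5.
  m_5 = 4*5 - 10 = 10, d_5 = (160 - 10^2)/4 = 60/4 = 15, a_5 = floor((12 + 10)/15) = 1.
  m_6 = 15*1 - 10 = 5, d_6 = (160 - 5^2)/15 = 135/15 = 9, a_6 = floor((12 + 5)/9) = 1.
  m_7 = 9*1 - 5 = 4, d_7 = (160 - 4^2)/9 = 144/9 = 16, a_7 = floor((12 + 4)/16) = 1.
  m_8 = 16*1 - 4 = 12, d_8 = (160 - 12^2)/16 = 16/16 = 1, a_8 = floor((12 + 12)/1) = 24.
  m_9 = 1*24 - 12 = 12, d_9 = (160 - 12^2)/1 = 16/1 = 16: (m_9, d_9) = (m_1, d_1) = (12, 16), so from here the quotients repeat a_1, ..., a_8; the period length is 8.
Hence the expansion of sqrt(160) is a_0 = 12 followed by the repeating block 1, 1, 1, 5, 1, 1, 1, 24 (period 8).

[12; (1, 1, 1, 5, 1, 1, 1, 24)]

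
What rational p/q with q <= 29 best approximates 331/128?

75/29

Expand x = 331/128 as a continued fraction with the Euclidean algorithm:
  331 = 2*128 + 75, so a_0 = 2.
  128 = 1*75 + 53, so a_1 = 1.
  75 = 1*53 + 22, so a_2 = 1.
  53 = 2*22 + 9, so a_3 = 2.
  22 = 2*9 + 4, so a_4 = 2.
  9 = 2*4 + 1, so a_5 = 2.
  4 = 4*1 + 0, so a_6 = 4.
so x = [2; 1, 1, 2, 2, 2, 4].
Convergents (p_i = a_i*p_{i-1} + p_{i-2}, q_i = a_i*q_{i-1} + q_{i-2} with p_{-2}=0, p_{-1}=1, q_{-2}=1, q_{-1}=0), until the denominator exceeds 29:
  i=0: a_0=2, p_0 = 2*1 + 0 = 2, q_0 = 2*0 + 1 = 1.
  i=1: a_1=1, p_1 = 1*2 + 1 = 3, q_1 = 1*1 + 0 = 1.
  i=2: a_2=1, p_2 = 1*3 + 2 = 5, q_2 = 1*1 + 1 = 2.
  i=3: a_3=2, p_3 = 2*5 + 3 = 13, q_3 = 2*2 + 1 = 5.
  i=4: a_4=2, p_4 = 2*13 + 5 = 31, q_4 = 2*5 + 2 = 12.
  i=5: a_5=2, p_5 = 2*31 + 13 = 75, q_5 = 2*12 + 5 = 29.
  i=6: a_6=4, p_6 = 4*75 + 31 = 331, q_6 = 4*29 + 12 = 128.
q_6 = 128 > 29, so the last convergent with denominator <= 29 is p_5/q_5 = 75/29.
The closest fraction with denominator <= 29 is either p_5/q_5 or the intermediate fraction (k*p_5 + p_4)/(k*q_5 + q_4) with the largest k >= 1 whose denominator stays <= 29; these approach x as k grows, and every other convergent or intermediate fraction in range is farther away.
Largest k: floor((29 - q_4)/q_5) = floor((29 - 12)/29) = 0.
Since k = 0, no intermediate fraction beyond p_5/q_5 has denominator <= 29, so the convergent 75/29 is the closest (its error is |331*29 - 75*128|/(128*29) = 1/3712).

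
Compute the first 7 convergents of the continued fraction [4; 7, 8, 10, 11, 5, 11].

4/1, 29/7, 236/57, 2389/577, 26515/6404, 134964/32597, 1511119/364971

Using the convergent recurrence p_i = a_i*p_{i-1} + p_{i-2}, q_i = a_i*q_{i-1} + q_{i-2} with p_{-2}=0, p_{-1}=1, q_{-2}=1, q_{-1}=0:
  i=0: a_0=4, p_0 = 4*1 + 0 = 4, q_0 = 4*0 + 1 = 1.
  i=1: a_1=7, p_1 = 7*4 + 1 = 29, q_1 = 7*1 + 0 = 7.
  i=2: a_2=8, p_2 = 8*29 + 4 = 236, q_2 = 8*7 + 1 = 57.
  i=3: a_3=10, p_3 = 10*236 + 29 = 2389, q_3 = 10*57 + 7 = 577.
  i=4: a_4=11, p_4 = 11*2389 + 236 = 26515, q_4 = 11*577 + 57 = 6404.
  i=5: a_5=5, p_5 = 5*26515 + 2389 = 134964, q_5 = 5*6404 + 577 = 32597.
  i=6: a_6=11, p_6 = 11*134964 + 26515 = 1511119, q_6 = 11*32597 + 6404 = 364971.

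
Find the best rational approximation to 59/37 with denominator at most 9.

8/5

Expand x = 59/37 as a continued fraction with the Euclidean algorithm:
  59 = 1*37 + 22, so a_0 = 1.
  37 = 1*22 + 15, so a_1 = 1.
  22 = 1*15 + 7, so a_2 = 1.
  15 = 2*7 + 1, so a_3 = 2.
  7 = 7*1 + 0, so a_4 = 7.
so x = [1; 1, 1, 2, 7].
Convergents (p_i = a_i*p_{i-1} + p_{i-2}, q_i = a_i*q_{i-1} + q_{i-2} with p_{-2}=0, p_{-1}=1, q_{-2}=1, q_{-1}=0), until the denominator exceeds 9:
  i=0: a_0=1, p_0 = 1*1 + 0 = 1, q_0 = 1*0 + 1 = 1.
  i=1: a_1=1, p_1 = 1*1 + 1 = 2, q_1 = 1*1 + 0 = 1.
  i=2: a_2=1, p_2 = 1*2 + 1 = 3, q_2 = 1*1 + 1 = 2.
  i=3: a_3=2, p_3 = 2*3 + 2 = 8, q_3 = 2*2 + 1 = 5.
  i=4: a_4=7, p_4 = 7*8 + 3 = 59, q_4 = 7*5 + 2 = 37.
q_4 = 37 > 9, so the last convergent with denominator <= 9 is p_3/q_3 = 8/5.
The closest fraction with denominator <= 9 is either p_3/q_3 or the intermediate fraction (k*p_3 + p_2)/(k*q_3 + q_2) with the largest k >= 1 whose denominator stays <= 9; these approach x as k grows, and every other convergent or intermediate fraction in range is farther away.
Largest k: floor((9 - q_2)/q_3) = floor((9 - 2)/5) = 1.
That gives (1*8 + 3)/(1*5 + 2) = 11/7.
Compare the errors: |x - 8/5| = |59*5 - 8*37|/(37*5) = 1/185, and |x - 11/7| = |59*7 - 11*37|/(37*7) = 6/259.
Cross-multiplying, 1*259 = 259 < 1110 = 6*185, so 1/185 is smaller: the convergent 8/5 is closer to x than 11/7.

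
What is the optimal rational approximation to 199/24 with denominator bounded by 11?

58/7

Expand x = 199/24 as a continued fraction with the Euclidean algorithm:
  199 = 8*24 + 7, so a_0 = 8.
  24 = 3*7 + 3, so a_1 = 3.
  7 = 2*3 + 1, so a_2 = 2.
  3 = 3*1 + 0, so a_3 = 3.
so x = [8; 3, 2, 3].
Convergents (p_i = a_i*p_{i-1} + p_{i-2}, q_i = a_i*q_{i-1} + q_{i-2} with p_{-2}=0, p_{-1}=1, q_{-2}=1, q_{-1}=0), until the denominator exceeds 11:
  i=0: a_0=8, p_0 = 8*1 + 0 = 8, q_0 = 8*0 + 1 = 1.
  i=1: a_1=3, p_1 = 3*8 + 1 = 25, q_1 = 3*1 + 0 = 3.
  i=2: a_2=2, p_2 = 2*25 + 8 = 58, q_2 = 2*3 + 1 = 7.
  i=3: a_3=3, p_3 = 3*58 + 25 = 199, q_3 = 3*7 + 3 = 24.
q_3 = 24 > 11, so the last convergent with denominator <= 11 is p_2/q_2 = 58/7.
The closest fraction with denominator <= 11 is either p_2/q_2 or the intermediate fraction (k*p_2 + p_1)/(k*q_2 + q_1) with the largest k >= 1 whose denominator stays <= 11; these approach x as k grows, and every other convergent or intermediate fraction in range is farther away.
Largest k: floor((11 - q_1)/q_2) = floor((11 - 3)/7) = 1.
That gives (1*58 + 25)/(1*7 + 3) = 83/10.
Compare the errors: |x - 58/7| = |199*7 - 58*24|/(24*7) = 1/168, and |x - 83/10| = |199*10 - 83*24|/(24*10) = 2/240.
Cross-multiplying, 1*240 = 240 < 336 = 2*168, so 1/168 is smaller: the convergent 58/7 is closer to x than 83/10.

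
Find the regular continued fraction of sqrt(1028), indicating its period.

Write x_i = (sqrt(1028) + m_i)/d_i with (m_0, d_0) = (0, 1). a_0 = floor(sqrt(1028)) = 32, since 32^2 = 1024 <= 1028 < 1089 = 33^2.
Iterate m_{i+1} = d_i*a_i - m_i, d_{i+1} = (1028 - m_{i+1}^2)/d_i, a_{i+1} = floor((a_0 + m_{i+1})/d_{i+1}):
  m_1 = 1*32 - 0 = 32, d_1 = (1028 - 32^2)/1 = 4/1 = 4, a_1 = floor((32 + 32)/4) = 16.
  m_2 = 4*16 - 32 = 32, d_2 = (1028 - 32^2)/4 = 4/4 = 1, a_2 = floor((32 + 32)/1) = 64.
  m_3 = 1*64 - 32 = 32, d_3 = (1028 - 32^2)/1 = 4/1 = 4: (m_3, d_3) = (m_1, d_1) = (32, 4), so from here the quotients repeat a_1, a_2; the period length is 2.
Hence the expansion of sqrt(1028) is a_0 = 32 followed by the repeating block 16, 64 (period 2).

[32; (16, 64)]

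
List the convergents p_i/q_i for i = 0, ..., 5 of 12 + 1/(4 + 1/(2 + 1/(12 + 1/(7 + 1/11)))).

Using the convergent recurrence p_i = a_i*p_{i-1} + p_{i-2}, q_i = a_i*q_{i-1} + q_{i-2} with p_{-2}=0, p_{-1}=1, q_{-2}=1, q_{-1}=0:
  i=0: a_0=12, p_0 = 12*1 + 0 = 12, q_0 = 12*0 + 1 = 1.
  i=1: a_1=4, p_1 = 4*12 + 1 = 49, q_1 = 4*1 + 0 = 4.
  i=2: a_2=2, p_2 = 2*49 + 12 = 110, q_2 = 2*4 + 1 = 9.
  i=3: a_3=12, p_3 = 12*110 + 49 = 1369, q_3 = 12*9 + 4 = 112.
  i=4: a_4=7, p_4 = 7*1369 + 110 = 9693, q_4 = 7*112 + 9 = 793.
  i=5: a_5=11, p_5 = 11*9693 + 1369 = 107992, q_5 = 11*793 + 112 = 8835.

12/1, 49/4, 110/9, 1369/112, 9693/793, 107992/8835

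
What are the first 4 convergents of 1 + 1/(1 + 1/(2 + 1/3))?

1/1, 2/1, 5/3, 17/10

Using the convergent recurrence p_i = a_i*p_{i-1} + p_{i-2}, q_i = a_i*q_{i-1} + q_{i-2} with p_{-2}=0, p_{-1}=1, q_{-2}=1, q_{-1}=0:
  i=0: a_0=1, p_0 = 1*1 + 0 = 1, q_0 = 1*0 + 1 = 1.
  i=1: a_1=1, p_1 = 1*1 + 1 = 2, q_1 = 1*1 + 0 = 1.
  i=2: a_2=2, p_2 = 2*2 + 1 = 5, q_2 = 2*1 + 1 = 3.
  i=3: a_3=3, p_3 = 3*5 + 2 = 17, q_3 = 3*3 + 1 = 10.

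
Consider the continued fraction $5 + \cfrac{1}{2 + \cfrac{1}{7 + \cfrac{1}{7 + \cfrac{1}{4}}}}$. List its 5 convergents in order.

5/1, 11/2, 82/15, 585/107, 2422/443

Using the convergent recurrence p_i = a_i*p_{i-1} + p_{i-2}, q_i = a_i*q_{i-1} + q_{i-2} with p_{-2}=0, p_{-1}=1, q_{-2}=1, q_{-1}=0:
  i=0: a_0=5, p_0 = 5*1 + 0 = 5, q_0 = 5*0 + 1 = 1.
  i=1: a_1=2, p_1 = 2*5 + 1 = 11, q_1 = 2*1 + 0 = 2.
  i=2: a_2=7, p_2 = 7*11 + 5 = 82, q_2 = 7*2 + 1 = 15.
  i=3: a_3=7, p_3 = 7*82 + 11 = 585, q_3 = 7*15 + 2 = 107.
  i=4: a_4=4, p_4 = 4*585 + 82 = 2422, q_4 = 4*107 + 15 = 443.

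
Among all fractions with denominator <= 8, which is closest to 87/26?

10/3

Expand x = 87/26 as a continued fraction with the Euclidean algorithm:
  87 = 3*26 + 9, so a_0 = 3.
  26 = 2*9 + 8, so a_1 = 2.
  9 = 1*8 + 1, so a_2 = 1.
  8 = 8*1 + 0, so a_3 = 8.
so x = [3; 2, 1, 8].
Convergents (p_i = a_i*p_{i-1} + p_{i-2}, q_i = a_i*q_{i-1} + q_{i-2} with p_{-2}=0, p_{-1}=1, q_{-2}=1, q_{-1}=0), until the denominator exceeds 8:
  i=0: a_0=3, p_0 = 3*1 + 0 = 3, q_0 = 3*0 + 1 = 1.
  i=1: a_1=2, p_1 = 2*3 + 1 = 7, q_1 = 2*1 + 0 = 2.
  i=2: a_2=1, p_2 = 1*7 + 3 = 10, q_2 = 1*2 + 1 = 3.
  i=3: a_3=8, p_3 = 8*10 + 7 = 87, q_3 = 8*3 + 2 = 26.
q_3 = 26 > 8, so the last convergent with denominator <= 8 is p_2/q_2 = 10/3.
The closest fraction with denominator <= 8 is either p_2/q_2 or the intermediate fraction (k*p_2 + p_1)/(k*q_2 + q_1) with the largest k >= 1 whose denominator stays <= 8; these approach x as k grows, and every other convergent or intermediate fraction in range is farther away.
Largest k: floor((8 - q_1)/q_2) = floor((8 - 2)/3) = 2.
That gives (2*10 + 7)/(2*3 + 2) = 27/8.
Compare the errors: |x - 10/3| = |87*3 - 10*26|/(26*3) = 1/78, and |x - 27/8| = |87*8 - 27*26|/(26*8) = 6/208.
Cross-multiplying, 1*208 = 208 < 468 = 6*78, so 1/78 is smaller: the convergent 10/3 is closer to x than 27/8.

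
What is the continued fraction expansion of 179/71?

Run the Euclidean algorithm on 179 and 71; the successive quotients are the partial quotients a_0, a_1, ... (each step inverts the fractional part left over by the previous one):
  179 = 2*71 + 37, so a_0 = 2.
  71 = 1*37 + 34, so a_1 = 1.
  37 = 1*34 + 3, so a_2 = 1.
  34 = 11*3 + 1, so a_3 = 11.
  3 = 3*1 + 0, so a_4 = 3.
The remainder reaches 0 after 5 divisions, so the expansion has 5 partial quotients, read off in order.

[2; 1, 1, 11, 3]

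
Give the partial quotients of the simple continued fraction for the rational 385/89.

Run the Euclidean algorithm on 385 and 89; the successive quotients are the partial quotients a_0, a_1, ... (each step inverts the fractional part left over by the previous one):
  385 = 4*89 + 29, so a_0 = 4.
  89 = 3*29 + 2, so a_1 = 3.
  29 = 14*2 + 1, so a_2 = 14.
  2 = 2*1 + 0, so a_3 = 2.
The remainder reaches 0 after 4 divisions, so the expansion has 4 partial quotients, read off in order.

[4; 3, 14, 2]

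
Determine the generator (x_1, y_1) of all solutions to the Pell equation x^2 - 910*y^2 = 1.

(x, y) = (181, 6)

First expand sqrt(910) as a continued fraction. With x_i = (sqrt(910) + m_i)/d_i and (m_0, d_0) = (0, 1): a_0 = floor(sqrt(910)) = 30, since 30^2 = 900 <= 910 < 961 = 31^2.
Iterate m_{i+1} = d_i*a_i - m_i, d_{i+1} = (910 - m_{i+1}^2)/d_i, a_{i+1} = floor((a_0 + m_{i+1})/d_{i+1}):
  m_1 = 1*30 - 0 = 30, d_1 = (910 - 30^2)/1 = 10/1 = 10, a_1 = floor((30 + 30)/10) = 6.
  m_2 = 10*6 - 30 = 30, d_2 = (910 - 30^2)/10 = 10/10 = 1, a_2 = floor((30 + 30)/1) = 60.
  m_3 = 1*60 - 30 = 30, d_3 = (910 - 30^2)/1 = 10/1 = 10: (m_3, d_3) = (m_1, d_1) = (30, 10), so from here the quotients repeat a_1, a_2; the period length is 2.
So sqrt(910) = [30; (6, 60)] with period length k = 2.
k is even, so the fundamental solution of x^2 - 910y^2 = 1 is (p_{k-1}, q_{k-1}) = (p_1, q_1); compute convergents through index 1.
Convergents (p_i = a_i*p_{i-1} + p_{i-2}, q_i = a_i*q_{i-1} + q_{i-2} with p_{-2}=0, p_{-1}=1, q_{-2}=1, q_{-1}=0):
  i=0: a_0=30, p_0 = 30*1 + 0 = 30, q_0 = 30*0 + 1 = 1.
  i=1: a_1=6, p_1 = 6*30 + 1 = 181, q_1 = 6*1 + 0 = 6.
Check: 181^2 - 910*6^2 = 32761 - 32760 = 1, so (x, y) = (181, 6) solves the equation, and by the theorem it is the least positive solution.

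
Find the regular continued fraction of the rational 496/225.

Run the Euclidean algorithm on 496 and 225; the successive quotients are the partial quotients a_0, a_1, ... (each step inverts the fractional part left over by the previous one):
  496 = 2*225 + 46, so a_0 = 2.
  225 = 4*46 + 41, so a_1 = 4.
  46 = 1*41 + 5, so a_2 = 1.
  41 = 8*5 + 1, so a_3 = 8.
  5 = 5*1 + 0, so a_4 = 5.
The remainder reaches 0 after 5 divisions, so the expansion has 5 partial quotients, read off in order.

[2; 4, 1, 8, 5]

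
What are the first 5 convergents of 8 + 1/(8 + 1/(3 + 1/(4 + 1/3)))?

8/1, 65/8, 203/25, 877/108, 2834/349

Using the convergent recurrence p_i = a_i*p_{i-1} + p_{i-2}, q_i = a_i*q_{i-1} + q_{i-2} with p_{-2}=0, p_{-1}=1, q_{-2}=1, q_{-1}=0:
  i=0: a_0=8, p_0 = 8*1 + 0 = 8, q_0 = 8*0 + 1 = 1.
  i=1: a_1=8, p_1 = 8*8 + 1 = 65, q_1 = 8*1 + 0 = 8.
  i=2: a_2=3, p_2 = 3*65 + 8 = 203, q_2 = 3*8 + 1 = 25.
  i=3: a_3=4, p_3 = 4*203 + 65 = 877, q_3 = 4*25 + 8 = 108.
  i=4: a_4=3, p_4 = 3*877 + 203 = 2834, q_4 = 3*108 + 25 = 349.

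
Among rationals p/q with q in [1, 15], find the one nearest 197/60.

23/7

Expand x = 197/60 as a continued fraction with the Euclidean algorithm:
  197 = 3*60 + 17, so a_0 = 3.
  60 = 3*17 + 9, so a_1 = 3.
  17 = 1*9 + 8, so a_2 = 1.
  9 = 1*8 + 1, so a_3 = 1.
  8 = 8*1 + 0, so a_4 = 8.
so x = [3; 3, 1, 1, 8].
Convergents (p_i = a_i*p_{i-1} + p_{i-2}, q_i = a_i*q_{i-1} + q_{i-2} with p_{-2}=0, p_{-1}=1, q_{-2}=1, q_{-1}=0), until the denominator exceeds 15:
  i=0: a_0=3, p_0 = 3*1 + 0 = 3, q_0 = 3*0 + 1 = 1.
  i=1: a_1=3, p_1 = 3*3 + 1 = 10, q_1 = 3*1 + 0 = 3.
  i=2: a_2=1, p_2 = 1*10 + 3 = 13, q_2 = 1*3 + 1 = 4.
  i=3: a_3=1, p_3 = 1*13 + 10 = 23, q_3 = 1*4 + 3 = 7.
  i=4: a_4=8, p_4 = 8*23 + 13 = 197, q_4 = 8*7 + 4 = 60.
q_4 = 60 > 15, so the last convergent with denominator <= 15 is p_3/q_3 = 23/7.
The closest fraction with denominator <= 15 is either p_3/q_3 or the intermediate fraction (k*p_3 + p_2)/(k*q_3 + q_2) with the largest k >= 1 whose denominator stays <= 15; these approach x as k grows, and every other convergent or intermediate fraction in range is farther away.
Largest k: floor((15 - q_2)/q_3) = floor((15 - 4)/7) = 1.
That gives (1*23 + 13)/(1*7 + 4) = 36/11.
Compare the errors: |x - 23/7| = |197*7 - 23*60|/(60*7) = 1/420, and |x - 36/11| = |197*11 - 36*60|/(60*11) = 7/660.
Cross-multiplying, 1*660 = 660 < 2940 = 7*420, so 1/420 is smaller: the convergent 23/7 is closer to x than 36/11.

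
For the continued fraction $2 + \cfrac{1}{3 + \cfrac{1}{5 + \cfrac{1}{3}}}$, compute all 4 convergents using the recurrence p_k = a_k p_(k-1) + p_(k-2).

2/1, 7/3, 37/16, 118/51

Using the convergent recurrence p_i = a_i*p_{i-1} + p_{i-2}, q_i = a_i*q_{i-1} + q_{i-2} with p_{-2}=0, p_{-1}=1, q_{-2}=1, q_{-1}=0:
  i=0: a_0=2, p_0 = 2*1 + 0 = 2, q_0 = 2*0 + 1 = 1.
  i=1: a_1=3, p_1 = 3*2 + 1 = 7, q_1 = 3*1 + 0 = 3.
  i=2: a_2=5, p_2 = 5*7 + 2 = 37, q_2 = 5*3 + 1 = 16.
  i=3: a_3=3, p_3 = 3*37 + 7 = 118, q_3 = 3*16 + 3 = 51.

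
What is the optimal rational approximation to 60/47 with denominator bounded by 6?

Expand x = 60/47 as a continued fraction with the Euclidean algorithm:
  60 = 1*47 + 13, so a_0 = 1.
  47 = 3*13 + 8, so a_1 = 3.
  13 = 1*8 + 5, so a_2 = 1.
  8 = 1*5 + 3, so a_3 = 1.
  5 = 1*3 + 2, so a_4 = 1.
  3 = 1*2 + 1, so a_5 = 1.
  2 = 2*1 + 0, so a_6 = 2.
so x = [1; 3, 1, 1, 1, 1, 2].
Convergents (p_i = a_i*p_{i-1} + p_{i-2}, q_i = a_i*q_{i-1} + q_{i-2} with p_{-2}=0, p_{-1}=1, q_{-2}=1, q_{-1}=0), until the denominator exceeds 6:
  i=0: a_0=1, p_0 = 1*1 + 0 = 1, q_0 = 1*0 + 1 = 1.
  i=1: a_1=3, p_1 = 3*1 + 1 = 4, q_1 = 3*1 + 0 = 3.
  i=2: a_2=1, p_2 = 1*4 + 1 = 5, q_2 = 1*3 + 1 = 4.
  i=3: a_3=1, p_3 = 1*5 + 4 = 9, q_3 = 1*4 + 3 = 7.
q_3 = 7 > 6, so the last convergent with denominator <= 6 is p_2/q_2 = 5/4.
The closest fraction with denominator <= 6 is either p_2/q_2 or the intermediate fraction (k*p_2 + p_1)/(k*q_2 + q_1) with the largest k >= 1 whose denominator stays <= 6; these approach x as k grows, and every other convergent or intermediate fraction in range is farther away.
Largest k: floor((6 - q_1)/q_2) = floor((6 - 3)/4) = 0.
Since k = 0, no intermediate fraction beyond p_2/q_2 has denominator <= 6, so the convergent 5/4 is the closest (its error is |60*4 - 5*47|/(47*4) = 5/188).

5/4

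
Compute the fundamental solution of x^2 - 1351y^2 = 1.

First expand sqrt(1351) as a continued fraction. With x_i = (sqrt(1351) + m_i)/d_i and (m_0, d_0) = (0, 1): a_0 = floor(sqrt(1351)) = 36, since 36^2 = 1296 <= 1351 < 1369 = 37^2.
Iterate m_{i+1} = d_i*a_i - m_i, d_{i+1} = (1351 - m_{i+1}^2)/d_i, a_{i+1} = floor((a_0 + m_{i+1})/d_{i+1}):
  m_1 = 1*36 - 0 = 36, d_1 = (1351 - 36^2)/1 = 55/1 = 55, a_1 = floor((36 + 36)/55) = 1.
  m_2 = 55*1 - 36 = 19, d_2 = (1351 - 19^2)/55 = 990/55 = 18, a_2 = floor((36 + 19)/18) = 3.
  m_3 = 18*3 - 19 = 35, d_3 = (1351 - 35^2)/18 = 126/18 = 7, a_3 = floor((36 + 35)/7) = 10.
  m_4 = 7*10 - 35 = 35, d_4 = (1351 - 35^2)/7 = 126/7 = 18, a_4 = floor((36 + 35)/18) = 3.
  m_5 = 18*3 - 35 = 19, d_5 = (1351 - 19^2)/18 = 990/18 = 55, a_5 = floor((36 + 19)/55) = 1.
  m_6 = 55*1 - 19 = 36, d_6 = (1351 - 36^2)/55 = 55/55 = 1, a_6 = floor((36 + 36)/1) = 72.
  m_7 = 1*72 - 36 = 36, d_7 = (1351 - 36^2)/1 = 55/1 = 55: (m_7, d_7) = (m_1, d_1) = (36, 55), so from here the quotients repeat a_1, ..., a_6; the period length is 6.
So sqrt(1351) = [36; (1, 3, 10, 3, 1, 72)] with period length k = 6.
k is even, so the fundamental solution of x^2 - 1351y^2 = 1 is (p_{k-1}, q_{k-1}) = (p_5, q_5); compute convergents through index 5.
Convergents (p_i = a_i*p_{i-1} + p_{i-2}, q_i = a_i*q_{i-1} + q_{i-2} with p_{-2}=0, p_{-1}=1, q_{-2}=1, q_{-1}=0):
  i=0: a_0=36, p_0 = 36*1 + 0 = 36, q_0 = 36*0 + 1 = 1.
  i=1: a_1=1, p_1 = 1*36 + 1 = 37, q_1 = 1*1 + 0 = 1.
  i=2: a_2=3, p_2 = 3*37 + 36 = 147, q_2 = 3*1 + 1 = 4.
  i=3: a_3=10, p_3 = 10*147 + 37 = 1507, q_3 = 10*4 + 1 = 41.
  i=4: a_4=3, p_4 = 3*1507 + 147 = 4668, q_4 = 3*41 + 4 = 127.
  i=5: a_5=1, p_5 = 1*4668 + 1507 = 6175, q_5 = 1*127 + 41 = 168.
Check: 6175^2 - 1351*168^2 = 38130625 - 38130624 = 1, so (x, y) = (6175, 168) solves the equation, and by the theorem it is the least positive solution.

(x, y) = (6175, 168)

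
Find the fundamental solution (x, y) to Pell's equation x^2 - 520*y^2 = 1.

First expand sqrt(520) as a continued fraction. With x_i = (sqrt(520) + m_i)/d_i and (m_0, d_0) = (0, 1): a_0 = floor(sqrt(520)) = 22, since 22^2 = 484 <= 520 < 529 = 23^2.
Iterate m_{i+1} = d_i*a_i - m_i, d_{i+1} = (520 - m_{i+1}^2)/d_i, a_{i+1} = floor((a_0 + m_{i+1})/d_{i+1}):
  m_1 = 1*22 - 0 = 22, d_1 = (520 - 22^2)/1 = 36/1 = 36, a_1 = floor((22 + 22)/36) = 1.
  m_2 = 36*1 - 22 = 14, d_2 = (520 - 14^2)/36 = 324/36 = 9, a_2 = floor((22 + 14)/9) = 4.
  m_3 = 9*4 - 14 = 22, d_3 = (520 - 22^2)/9 = 36/9 = 4, a_3 = floor((22 + 22)/4) = 11.
  m_4 = 4*11 - 22 = 22, d_4 = (520 - 22^2)/4 = 36/4 = 9, a_4 = floor((22 + 22)/9) = 4.
  m_5 = 9*4 - 22 = 14, d_5 = (520 - 14^2)/9 = 324/9 = 36, a_5 = floor((22 + 14)/36) = 1.
  m_6 = 36*1 - 14 = 22, d_6 = (520 - 22^2)/36 = 36/36 = 1, a_6 = floor((22 + 22)/1) = 44.
  m_7 = 1*44 - 22 = 22, d_7 = (520 - 22^2)/1 = 36/1 = 36: (m_7, d_7) = (m_1, d_1) = (22, 36), so from here the quotients repeat a_1, ..., a_6; the period length is 6.
So sqrt(520) = [22; (1, 4, 11, 4, 1, 44)] with period length k = 6.
k is even, so the fundamental solution of x^2 - 520y^2 = 1 is (p_{k-1}, q_{k-1}) = (p_5, q_5); compute convergents through index 5.
Convergents (p_i = a_i*p_{i-1} + p_{i-2}, q_i = a_i*q_{i-1} + q_{i-2} with p_{-2}=0, p_{-1}=1, q_{-2}=1, q_{-1}=0):
  i=0: a_0=22, p_0 = 22*1 + 0 = 22, q_0 = 22*0 + 1 = 1.
  i=1: a_1=1, p_1 = 1*22 + 1 = 23, q_1 = 1*1 + 0 = 1.
  i=2: a_2=4, p_2 = 4*23 + 22 = 114, q_2 = 4*1 + 1 = 5.
  i=3: a_3=11, p_3 = 11*114 + 23 = 1277, q_3 = 11*5 + 1 = 56.
  i=4: a_4=4, p_4 = 4*1277 + 114 = 5222, q_4 = 4*56 + 5 = 229.
  i=5: a_5=1, p_5 = 1*5222 + 1277 = 6499, q_5 = 1*229 + 56 = 285.
Check: 6499^2 - 520*285^2 = 42237001 - 42237000 = 1, so (x, y) = (6499, 285) solves the equation, and by the theorem it is the least positive solution.

(x, y) = (6499, 285)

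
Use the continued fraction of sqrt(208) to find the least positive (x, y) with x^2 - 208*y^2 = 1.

First expand sqrt(208) as a continued fraction. With x_i = (sqrt(208) + m_i)/d_i and (m_0, d_0) = (0, 1): a_0 = floor(sqrt(208)) = 14, since 14^2 = 196 <= 208 < 225 = 15^2.
Iterate m_{i+1} = d_i*a_i - m_i, d_{i+1} = (208 - m_{i+1}^2)/d_i, a_{i+1} = floor((a_0 + m_{i+1})/d_{i+1}):
  m_1 = 1*14 - 0 = 14, d_1 = (208 - 14^2)/1 = 12/1 = 12, a_1 = floor((14 + 14)/12) = 2.
  m_2 = 12*2 - 14 = 10, d_2 = (208 - 10^2)/12 = 108/12 = 9, a_2 = floor((14 + 10)/9) = 2.
  m_3 = 9*2 - 10 = 8, d_3 = (208 - 8^2)/9 = 144/9 = 16, a_3 = floor((14 + 8)/16) = 1.
  m_4 = 16*1 - 8 = 8, d_4 = (208 - 8^2)/16 = 144/16 = 9, a_4 = floor((14 + 8)/9) = 2.
  m_5 = 9*2 - 8 = 10, d_5 = (208 - 10^2)/9 = 108/9 = 12, a_5 = floor((14 + 10)/12) = 2.
  m_6 = 12*2 - 10 = 14, d_6 = (208 - 14^2)/12 = 12/12 = 1, a_6 = floor((14 + 14)/1) = 28.
  m_7 = 1*28 - 14 = 14, d_7 = (208 - 14^2)/1 = 12/1 = 12: (m_7, d_7) = (m_1, d_1) = (14, 12), so from here the quotients repeat a_1, ..., a_6; the period length is 6.
So sqrt(208) = [14; (2, 2, 1, 2, 2, 28)] with period length k = 6.
k is even, so the fundamental solution of x^2 - 208y^2 = 1 is (p_{k-1}, q_{k-1}) = (p_5, q_5); compute convergents through index 5.
Convergents (p_i = a_i*p_{i-1} + p_{i-2}, q_i = a_i*q_{i-1} + q_{i-2} with p_{-2}=0, p_{-1}=1, q_{-2}=1, q_{-1}=0):
  i=0: a_0=14, p_0 = 14*1 + 0 = 14, q_0 = 14*0 + 1 = 1.
  i=1: a_1=2, p_1 = 2*14 + 1 = 29, q_1 = 2*1 + 0 = 2.
  i=2: a_2=2, p_2 = 2*29 + 14 = 72, q_2 = 2*2 + 1 = 5.
  i=3: a_3=1, p_3 = 1*72 + 29 = 101, q_3 = 1*5 + 2 = 7.
  i=4: a_4=2, p_4 = 2*101 + 72 = 274, q_4 = 2*7 + 5 = 19.
  i=5: a_5=2, p_5 = 2*274 + 101 = 649, q_5 = 2*19 + 7 = 45.
Check: 649^2 - 208*45^2 = 421201 - 421200 = 1, so (x, y) = (649, 45) solves the equation, and by the theorem it is the least positive solution.

(x, y) = (649, 45)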